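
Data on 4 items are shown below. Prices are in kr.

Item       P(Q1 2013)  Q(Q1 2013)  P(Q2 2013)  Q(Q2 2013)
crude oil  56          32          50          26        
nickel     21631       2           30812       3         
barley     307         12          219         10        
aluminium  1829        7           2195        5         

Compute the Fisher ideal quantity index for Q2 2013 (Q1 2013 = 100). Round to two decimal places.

Laspeyres component (base-period weights):
ΣP(Q1 2013)Q(Q2 2013) = 56×26 + 21631×3 + 307×10 + 1829×5 = 1456 + 64893 + 3070 + 9145 = 78564
ΣP(Q1 2013)Q(Q1 2013) = 56×32 + 21631×2 + 307×12 + 1829×7 = 1792 + 43262 + 3684 + 12803 = 61541
L = 78564 / 61541 × 100 = 127.6612
Paasche component (current-period weights):
ΣP(Q2 2013)Q(Q2 2013) = 50×26 + 30812×3 + 219×10 + 2195×5 = 1300 + 92436 + 2190 + 10975 = 106901
ΣP(Q2 2013)Q(Q1 2013) = 50×32 + 30812×2 + 219×12 + 2195×7 = 1600 + 61624 + 2628 + 15365 = 81217
P = 106901 / 81217 × 100 = 131.6239
Fisher = √(L × P) = √(127.6612 × 131.6239) = 129.6274

129.63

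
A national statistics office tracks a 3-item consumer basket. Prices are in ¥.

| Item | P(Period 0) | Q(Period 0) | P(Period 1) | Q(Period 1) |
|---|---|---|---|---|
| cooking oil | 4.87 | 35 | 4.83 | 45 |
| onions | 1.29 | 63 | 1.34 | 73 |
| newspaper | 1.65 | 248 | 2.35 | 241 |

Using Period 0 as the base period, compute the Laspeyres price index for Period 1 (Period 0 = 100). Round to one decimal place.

Laspeyres price index uses base-period quantities as weights.
ΣP(Period 1)·Q(Period 0) = 4.83×35 + 1.34×63 + 2.35×248 = 169.05 + 84.42 + 582.8 = 836.27
ΣP(Period 0)·Q(Period 0) = 4.87×35 + 1.29×63 + 1.65×248 = 170.45 + 81.27 + 409.2 = 660.92
Index = 836.27 / 660.92 × 100 = 126.5312

126.5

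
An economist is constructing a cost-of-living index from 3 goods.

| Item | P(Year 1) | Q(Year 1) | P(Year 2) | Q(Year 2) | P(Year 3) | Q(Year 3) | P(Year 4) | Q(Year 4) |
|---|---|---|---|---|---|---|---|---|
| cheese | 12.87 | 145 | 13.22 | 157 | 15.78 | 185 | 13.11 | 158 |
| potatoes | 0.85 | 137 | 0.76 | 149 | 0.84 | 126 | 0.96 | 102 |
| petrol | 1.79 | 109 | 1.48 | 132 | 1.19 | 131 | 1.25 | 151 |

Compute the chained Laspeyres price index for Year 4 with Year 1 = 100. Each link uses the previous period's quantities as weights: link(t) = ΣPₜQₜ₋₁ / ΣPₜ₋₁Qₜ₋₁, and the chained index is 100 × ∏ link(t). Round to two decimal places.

98.82

Link Year 1→Year 2:
ΣP(Year 2)Q(Year 1) = 13.22×145 + 0.76×137 + 1.48×109 = 1916.9 + 104.12 + 161.32 = 2182.34
ΣP(Year 1)Q(Year 1) = 12.87×145 + 0.85×137 + 1.79×109 = 1866.15 + 116.45 + 195.11 = 2177.71
link = 2182.34/2177.71 = 1.002126
Link Year 2→Year 3:
ΣP(Year 3)Q(Year 2) = 15.78×157 + 0.84×149 + 1.19×132 = 2477.46 + 125.16 + 157.08 = 2759.7
ΣP(Year 2)Q(Year 2) = 13.22×157 + 0.76×149 + 1.48×132 = 2075.54 + 113.24 + 195.36 = 2384.14
link = 2759.7/2384.14 = 1.157524
Link Year 3→Year 4:
ΣP(Year 4)Q(Year 3) = 13.11×185 + 0.96×126 + 1.25×131 = 2425.35 + 120.96 + 163.75 = 2710.06
ΣP(Year 3)Q(Year 3) = 15.78×185 + 0.84×126 + 1.19×131 = 2919.3 + 105.84 + 155.89 = 3181.03
link = 2710.06/3181.03 = 0.851944
Chained index = 100 × 1.002126 × 1.157524 × 0.851944 = 98.8243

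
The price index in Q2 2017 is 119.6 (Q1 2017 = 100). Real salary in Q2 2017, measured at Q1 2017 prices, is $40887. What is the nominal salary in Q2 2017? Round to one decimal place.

48900.9

Nominal = Real × (Index/100) = 40887 × (119.6/100)
        = 40887 × 1.196 = 48900.8520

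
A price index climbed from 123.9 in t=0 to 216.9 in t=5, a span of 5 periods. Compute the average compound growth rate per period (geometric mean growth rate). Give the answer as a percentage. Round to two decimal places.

11.85%

Growth factor = (216.9/123.9)^(1/5) = (1.750605)^(1/5) = 1.118504
Growth rate = 1.118504 − 1 = 0.118504 = 11.8504%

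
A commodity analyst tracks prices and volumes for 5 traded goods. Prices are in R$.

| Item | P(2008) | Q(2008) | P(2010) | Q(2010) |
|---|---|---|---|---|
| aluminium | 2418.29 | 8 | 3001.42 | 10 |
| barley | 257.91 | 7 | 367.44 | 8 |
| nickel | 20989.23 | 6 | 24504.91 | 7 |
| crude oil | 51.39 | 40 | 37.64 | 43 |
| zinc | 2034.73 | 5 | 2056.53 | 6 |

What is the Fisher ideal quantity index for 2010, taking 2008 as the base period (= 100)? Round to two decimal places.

Laspeyres component (base-period weights):
ΣP(2008)Q(2010) = 2418.29×10 + 257.91×8 + 20989.23×7 + 51.39×43 + 2034.73×6 = 24182.9 + 2063.28 + 146924.61 + 2209.77 + 12208.38 = 187588.94
ΣP(2008)Q(2008) = 2418.29×8 + 257.91×7 + 20989.23×6 + 51.39×40 + 2034.73×5 = 19346.32 + 1805.37 + 125935.38 + 2055.6 + 10173.65 = 159316.32
L = 187588.94 / 159316.32 × 100 = 117.7462
Paasche component (current-period weights):
ΣP(2010)Q(2010) = 3001.42×10 + 367.44×8 + 24504.91×7 + 37.64×43 + 2056.53×6 = 30014.2 + 2939.52 + 171534.37 + 1618.52 + 12339.18 = 218445.79
ΣP(2010)Q(2008) = 3001.42×8 + 367.44×7 + 24504.91×6 + 37.64×40 + 2056.53×5 = 24011.36 + 2572.08 + 147029.46 + 1505.6 + 10282.65 = 185401.15
P = 218445.79 / 185401.15 × 100 = 117.8233
Fisher = √(L × P) = √(117.7462 × 117.8233) = 117.7848

117.78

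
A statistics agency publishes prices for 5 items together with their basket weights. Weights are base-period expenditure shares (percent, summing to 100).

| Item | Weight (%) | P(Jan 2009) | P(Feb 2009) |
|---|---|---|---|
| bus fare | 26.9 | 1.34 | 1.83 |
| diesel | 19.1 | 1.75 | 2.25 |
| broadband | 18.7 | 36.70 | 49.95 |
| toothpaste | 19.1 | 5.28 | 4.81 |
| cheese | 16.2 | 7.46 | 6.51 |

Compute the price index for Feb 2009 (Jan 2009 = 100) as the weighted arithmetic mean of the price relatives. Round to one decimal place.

bus fare: 26.9 × (1.83/1.34) = 26.9 × 1.365672 = 36.7366
diesel: 19.1 × (2.25/1.75) = 19.1 × 1.285714 = 24.5571
broadband: 18.7 × (49.95/36.70) = 18.7 × 1.361035 = 25.4514
toothpaste: 19.1 × (4.81/5.28) = 19.1 × 0.910985 = 17.3998
cheese: 16.2 × (6.51/7.46) = 16.2 × 0.872654 = 14.1370
Index = Σ wᵢ·(p₁ᵢ/p₀ᵢ) = 36.7366 + 24.5571 + 25.4514 + 17.3998 + 14.1370 = 118.2819

118.3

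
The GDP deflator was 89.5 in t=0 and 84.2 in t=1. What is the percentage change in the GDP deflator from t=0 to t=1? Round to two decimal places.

-5.92%

Change = (84.2 − 89.5) / 89.5 × 100
       = -5.3 / 89.5 × 100 = -5.9218%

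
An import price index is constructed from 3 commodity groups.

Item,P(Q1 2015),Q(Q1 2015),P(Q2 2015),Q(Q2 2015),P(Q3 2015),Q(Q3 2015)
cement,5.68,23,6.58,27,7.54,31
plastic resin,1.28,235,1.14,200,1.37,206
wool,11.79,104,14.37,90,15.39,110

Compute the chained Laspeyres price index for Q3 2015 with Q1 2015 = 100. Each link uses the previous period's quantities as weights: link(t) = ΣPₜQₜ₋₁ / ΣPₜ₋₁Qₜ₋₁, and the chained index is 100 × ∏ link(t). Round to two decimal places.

126.58

Link Q1 2015→Q2 2015:
ΣP(Q2 2015)Q(Q1 2015) = 6.58×23 + 1.14×235 + 14.37×104 = 151.34 + 267.9 + 1494.48 = 1913.72
ΣP(Q1 2015)Q(Q1 2015) = 5.68×23 + 1.28×235 + 11.79×104 = 130.64 + 300.8 + 1226.16 = 1657.6
link = 1913.72/1657.6 = 1.154513
Link Q2 2015→Q3 2015:
ΣP(Q3 2015)Q(Q2 2015) = 7.54×27 + 1.37×200 + 15.39×90 = 203.58 + 274 + 1385.1 = 1862.68
ΣP(Q2 2015)Q(Q2 2015) = 6.58×27 + 1.14×200 + 14.37×90 = 177.66 + 228 + 1293.3 = 1698.96
link = 1862.68/1698.96 = 1.096365
Chained index = 100 × 1.154513 × 1.096365 = 126.5767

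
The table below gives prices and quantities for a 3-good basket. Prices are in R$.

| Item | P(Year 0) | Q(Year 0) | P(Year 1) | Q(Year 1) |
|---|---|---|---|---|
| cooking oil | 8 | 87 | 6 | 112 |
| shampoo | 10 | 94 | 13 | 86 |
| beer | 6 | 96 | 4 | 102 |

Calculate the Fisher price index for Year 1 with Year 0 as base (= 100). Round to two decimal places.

94.50

Laspeyres component (base-period weights):
ΣP(Year 1)Q(Year 0) = 6×87 + 13×94 + 4×96 = 522 + 1222 + 384 = 2128
ΣP(Year 0)Q(Year 0) = 8×87 + 10×94 + 6×96 = 696 + 940 + 576 = 2212
L = 2128 / 2212 × 100 = 96.2025
Paasche component (current-period weights):
ΣP(Year 1)Q(Year 1) = 6×112 + 13×86 + 4×102 = 672 + 1118 + 408 = 2198
ΣP(Year 0)Q(Year 1) = 8×112 + 10×86 + 6×102 = 896 + 860 + 612 = 2368
P = 2198 / 2368 × 100 = 92.8209
Fisher = √(L × P) = √(96.2025 × 92.8209) = 94.4966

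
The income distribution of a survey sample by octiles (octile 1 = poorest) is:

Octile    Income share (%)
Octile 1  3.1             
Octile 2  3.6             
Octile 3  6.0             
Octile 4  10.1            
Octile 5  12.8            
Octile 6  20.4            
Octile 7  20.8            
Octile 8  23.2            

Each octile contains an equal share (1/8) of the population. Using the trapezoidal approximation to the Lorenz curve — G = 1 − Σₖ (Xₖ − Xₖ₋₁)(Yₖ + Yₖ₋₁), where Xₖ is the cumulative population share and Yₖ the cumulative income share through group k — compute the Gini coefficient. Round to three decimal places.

Cumulative income shares Yₖ: 0.0310, 0.0670, 0.1270, 0.2280, 0.3560, 0.5600, 0.7680, 1.0000
Σ (Xₖ−Xₖ₋₁)(Yₖ+Yₖ₋₁) = (1/8)(0.0310+0.0000) + (1/8)(0.0670+0.0310) + (1/8)(0.1270+0.0670) + (1/8)(0.2280+0.1270) + (1/8)(0.3560+0.2280) + (1/8)(0.5600+0.3560) + (1/8)(0.7680+0.5600) + (1/8)(1.0000+0.7680)
  = 0.0039 + 0.0123 + 0.0243 + 0.0444 + 0.0730 + 0.1145 + 0.1660 + 0.2210 = 0.6593
G = 1 − 0.6593 = 0.3407

0.341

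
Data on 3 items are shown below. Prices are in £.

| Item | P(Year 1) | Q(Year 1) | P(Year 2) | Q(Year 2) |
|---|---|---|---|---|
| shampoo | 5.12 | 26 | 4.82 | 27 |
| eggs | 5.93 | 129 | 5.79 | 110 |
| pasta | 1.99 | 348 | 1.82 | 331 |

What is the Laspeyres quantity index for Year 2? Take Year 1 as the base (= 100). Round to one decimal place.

91.1

Laspeyres quantity index uses base-period prices as weights.
ΣP(Year 1)·Q(Year 2) = 5.12×27 + 5.93×110 + 1.99×331 = 138.24 + 652.3 + 658.69 = 1449.23
ΣP(Year 1)·Q(Year 1) = 5.12×26 + 5.93×129 + 1.99×348 = 133.12 + 764.97 + 692.52 = 1590.61
Index = 1449.23 / 1590.61 × 100 = 91.1116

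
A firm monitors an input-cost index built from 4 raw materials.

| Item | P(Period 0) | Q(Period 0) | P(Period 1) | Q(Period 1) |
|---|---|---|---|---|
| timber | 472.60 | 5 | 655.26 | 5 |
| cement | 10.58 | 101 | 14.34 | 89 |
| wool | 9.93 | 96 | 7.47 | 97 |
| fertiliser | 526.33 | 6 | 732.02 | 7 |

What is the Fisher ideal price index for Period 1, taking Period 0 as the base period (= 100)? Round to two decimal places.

Laspeyres component (base-period weights):
ΣP(Period 1)Q(Period 0) = 655.26×5 + 14.34×101 + 7.47×96 + 732.02×6 = 3276.3 + 1448.34 + 717.12 + 4392.12 = 9833.88
ΣP(Period 0)Q(Period 0) = 472.60×5 + 10.58×101 + 9.93×96 + 526.33×6 = 2363 + 1068.58 + 953.28 + 3157.98 = 7542.84
L = 9833.88 / 7542.84 × 100 = 130.3737
Paasche component (current-period weights):
ΣP(Period 1)Q(Period 1) = 655.26×5 + 14.34×89 + 7.47×97 + 732.02×7 = 3276.3 + 1276.26 + 724.59 + 5124.14 = 10401.29
ΣP(Period 0)Q(Period 1) = 472.60×5 + 10.58×89 + 9.93×97 + 526.33×7 = 2363 + 941.62 + 963.21 + 3684.31 = 7952.14
P = 10401.29 / 7952.14 × 100 = 130.7986
Fisher = √(L × P) = √(130.3737 × 130.7986) = 130.5860

130.59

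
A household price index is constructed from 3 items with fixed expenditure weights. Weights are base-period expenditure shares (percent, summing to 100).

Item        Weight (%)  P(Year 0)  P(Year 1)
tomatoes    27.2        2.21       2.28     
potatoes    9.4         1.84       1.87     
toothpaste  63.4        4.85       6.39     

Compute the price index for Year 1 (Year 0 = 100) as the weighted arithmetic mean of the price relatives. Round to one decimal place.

121.1

tomatoes: 27.2 × (2.28/2.21) = 27.2 × 1.031674 = 28.0615
potatoes: 9.4 × (1.87/1.84) = 9.4 × 1.016304 = 9.5533
toothpaste: 63.4 × (6.39/4.85) = 63.4 × 1.317526 = 83.5311
Index = Σ wᵢ·(p₁ᵢ/p₀ᵢ) = 28.0615 + 9.5533 + 83.5311 = 121.1459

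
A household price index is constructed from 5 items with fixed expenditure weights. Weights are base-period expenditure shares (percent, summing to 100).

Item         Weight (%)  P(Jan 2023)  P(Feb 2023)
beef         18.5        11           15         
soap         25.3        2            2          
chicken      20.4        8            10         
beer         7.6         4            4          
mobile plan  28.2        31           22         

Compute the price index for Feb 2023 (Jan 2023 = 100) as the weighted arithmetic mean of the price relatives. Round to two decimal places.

103.64

beef: 18.5 × (15/11) = 18.5 × 1.363636 = 25.2273
soap: 25.3 × (2/2) = 25.3 × 1.000000 = 25.3000
chicken: 20.4 × (10/8) = 20.4 × 1.250000 = 25.5000
beer: 7.6 × (4/4) = 7.6 × 1.000000 = 7.6000
mobile plan: 28.2 × (22/31) = 28.2 × 0.709677 = 20.0129
Index = Σ wᵢ·(p₁ᵢ/p₀ᵢ) = 25.2273 + 25.3000 + 25.5000 + 7.6000 + 20.0129 = 103.6402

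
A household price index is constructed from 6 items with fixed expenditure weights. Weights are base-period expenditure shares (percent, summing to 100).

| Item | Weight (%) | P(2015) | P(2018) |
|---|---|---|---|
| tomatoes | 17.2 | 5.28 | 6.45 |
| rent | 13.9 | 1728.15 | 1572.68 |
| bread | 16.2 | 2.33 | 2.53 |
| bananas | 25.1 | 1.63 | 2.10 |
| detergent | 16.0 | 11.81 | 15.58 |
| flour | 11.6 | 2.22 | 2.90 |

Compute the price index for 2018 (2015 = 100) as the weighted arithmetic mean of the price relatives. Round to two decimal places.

119.85

tomatoes: 17.2 × (6.45/5.28) = 17.2 × 1.221591 = 21.0114
rent: 13.9 × (1572.68/1728.15) = 13.9 × 0.910037 = 12.6495
bread: 16.2 × (2.53/2.33) = 16.2 × 1.085837 = 17.5906
bananas: 25.1 × (2.10/1.63) = 25.1 × 1.288344 = 32.3374
detergent: 16.0 × (15.58/11.81) = 16.0 × 1.319221 = 21.1075
flour: 11.6 × (2.90/2.22) = 11.6 × 1.306306 = 15.1532
Index = Σ wᵢ·(p₁ᵢ/p₀ᵢ) = 21.0114 + 12.6495 + 17.5906 + 32.3374 + 21.1075 + 15.1532 = 119.8495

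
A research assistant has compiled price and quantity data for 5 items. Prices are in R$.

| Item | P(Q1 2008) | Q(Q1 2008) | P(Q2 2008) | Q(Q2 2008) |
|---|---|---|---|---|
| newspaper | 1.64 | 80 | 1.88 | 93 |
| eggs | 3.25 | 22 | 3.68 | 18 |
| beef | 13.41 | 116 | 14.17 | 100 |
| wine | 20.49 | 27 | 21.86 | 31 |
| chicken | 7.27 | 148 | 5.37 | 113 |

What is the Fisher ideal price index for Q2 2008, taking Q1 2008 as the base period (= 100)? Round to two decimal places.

Laspeyres component (base-period weights):
ΣP(Q2 2008)Q(Q1 2008) = 1.88×80 + 3.68×22 + 14.17×116 + 21.86×27 + 5.37×148 = 150.4 + 80.96 + 1643.72 + 590.22 + 794.76 = 3260.06
ΣP(Q1 2008)Q(Q1 2008) = 1.64×80 + 3.25×22 + 13.41×116 + 20.49×27 + 7.27×148 = 131.2 + 71.5 + 1555.56 + 553.23 + 1075.96 = 3387.45
L = 3260.06 / 3387.45 × 100 = 96.2394
Paasche component (current-period weights):
ΣP(Q2 2008)Q(Q2 2008) = 1.88×93 + 3.68×18 + 14.17×100 + 21.86×31 + 5.37×113 = 174.84 + 66.24 + 1417 + 677.66 + 606.81 = 2942.55
ΣP(Q1 2008)Q(Q2 2008) = 1.64×93 + 3.25×18 + 13.41×100 + 20.49×31 + 7.27×113 = 152.52 + 58.5 + 1341 + 635.19 + 821.51 = 3008.72
P = 2942.55 / 3008.72 × 100 = 97.8007
Fisher = √(L × P) = √(96.2394 × 97.8007) = 97.0169

97.02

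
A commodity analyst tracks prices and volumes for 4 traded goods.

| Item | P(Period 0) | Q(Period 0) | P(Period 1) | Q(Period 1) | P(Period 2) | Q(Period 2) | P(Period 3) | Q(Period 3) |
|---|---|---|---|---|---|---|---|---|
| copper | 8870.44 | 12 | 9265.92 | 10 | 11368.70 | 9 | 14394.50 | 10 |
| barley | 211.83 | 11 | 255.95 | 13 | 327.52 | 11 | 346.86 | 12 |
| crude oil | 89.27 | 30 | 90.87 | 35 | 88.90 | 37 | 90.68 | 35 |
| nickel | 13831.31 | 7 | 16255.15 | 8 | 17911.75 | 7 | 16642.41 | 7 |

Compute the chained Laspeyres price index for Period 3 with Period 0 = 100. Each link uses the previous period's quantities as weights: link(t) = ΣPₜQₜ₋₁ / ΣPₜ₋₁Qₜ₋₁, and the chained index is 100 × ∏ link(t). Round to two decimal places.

137.79

Link Period 0→Period 1:
ΣP(Period 1)Q(Period 0) = 9265.92×12 + 255.95×11 + 90.87×30 + 16255.15×7 = 111191.04 + 2815.45 + 2726.1 + 113786.05 = 230518.64
ΣP(Period 0)Q(Period 0) = 8870.44×12 + 211.83×11 + 89.27×30 + 13831.31×7 = 106445.28 + 2330.13 + 2678.1 + 96819.17 = 208272.68
link = 230518.64/208272.68 = 1.106812
Link Period 1→Period 2:
ΣP(Period 2)Q(Period 1) = 11368.70×10 + 327.52×13 + 88.90×35 + 17911.75×8 = 113687 + 4257.76 + 3111.5 + 143294 = 264350.26
ΣP(Period 1)Q(Period 1) = 9265.92×10 + 255.95×13 + 90.87×35 + 16255.15×8 = 92659.2 + 3327.35 + 3180.45 + 130041.2 = 229208.2
link = 264350.26/229208.2 = 1.153319
Link Period 2→Period 3:
ΣP(Period 3)Q(Period 2) = 14394.50×9 + 346.86×11 + 90.68×37 + 16642.41×7 = 129550.5 + 3815.46 + 3355.16 + 116496.87 = 253217.99
ΣP(Period 2)Q(Period 2) = 11368.70×9 + 327.52×11 + 88.90×37 + 17911.75×7 = 102318.3 + 3602.72 + 3289.3 + 125382.25 = 234592.57
link = 253217.99/234592.57 = 1.079395
Chained index = 100 × 1.106812 × 1.153319 × 1.079395 = 137.7855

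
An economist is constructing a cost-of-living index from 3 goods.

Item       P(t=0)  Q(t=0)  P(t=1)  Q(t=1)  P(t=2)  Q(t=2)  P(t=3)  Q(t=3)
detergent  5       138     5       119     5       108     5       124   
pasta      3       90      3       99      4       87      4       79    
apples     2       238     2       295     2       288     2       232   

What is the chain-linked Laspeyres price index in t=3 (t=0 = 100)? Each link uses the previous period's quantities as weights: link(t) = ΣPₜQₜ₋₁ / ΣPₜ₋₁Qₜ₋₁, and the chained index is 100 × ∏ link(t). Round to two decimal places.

106.68

Link t=0→t=1:
ΣP(t=1)Q(t=0) = 5×138 + 3×90 + 2×238 = 690 + 270 + 476 = 1436
ΣP(t=0)Q(t=0) = 5×138 + 3×90 + 2×238 = 690 + 270 + 476 = 1436
link = 1436/1436 = 1.000000
Link t=1→t=2:
ΣP(t=2)Q(t=1) = 5×119 + 4×99 + 2×295 = 595 + 396 + 590 = 1581
ΣP(t=1)Q(t=1) = 5×119 + 3×99 + 2×295 = 595 + 297 + 590 = 1482
link = 1581/1482 = 1.066802
Link t=2→t=3:
ΣP(t=3)Q(t=2) = 5×108 + 4×87 + 2×288 = 540 + 348 + 576 = 1464
ΣP(t=2)Q(t=2) = 5×108 + 4×87 + 2×288 = 540 + 348 + 576 = 1464
link = 1464/1464 = 1.000000
Chained index = 100 × 1.000000 × 1.066802 × 1.000000 = 106.6802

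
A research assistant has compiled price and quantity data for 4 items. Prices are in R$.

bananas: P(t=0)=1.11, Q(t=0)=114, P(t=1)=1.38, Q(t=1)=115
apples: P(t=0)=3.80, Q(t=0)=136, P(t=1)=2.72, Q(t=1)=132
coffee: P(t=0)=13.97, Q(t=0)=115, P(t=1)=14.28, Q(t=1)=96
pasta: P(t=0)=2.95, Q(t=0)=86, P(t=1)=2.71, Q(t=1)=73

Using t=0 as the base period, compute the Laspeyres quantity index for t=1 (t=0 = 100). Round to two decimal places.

87.30

Laspeyres quantity index uses base-period prices as weights.
ΣP(t=0)·Q(t=1) = 1.11×115 + 3.80×132 + 13.97×96 + 2.95×73 = 127.65 + 501.6 + 1341.12 + 215.35 = 2185.72
ΣP(t=0)·Q(t=0) = 1.11×114 + 3.80×136 + 13.97×115 + 2.95×86 = 126.54 + 516.8 + 1606.55 + 253.7 = 2503.59
Index = 2185.72 / 2503.59 × 100 = 87.3034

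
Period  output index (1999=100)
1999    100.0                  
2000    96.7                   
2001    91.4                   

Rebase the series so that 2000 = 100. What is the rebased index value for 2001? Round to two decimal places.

94.52

Rebased(2001) = 91.4 / 96.7 × 100 = 94.5191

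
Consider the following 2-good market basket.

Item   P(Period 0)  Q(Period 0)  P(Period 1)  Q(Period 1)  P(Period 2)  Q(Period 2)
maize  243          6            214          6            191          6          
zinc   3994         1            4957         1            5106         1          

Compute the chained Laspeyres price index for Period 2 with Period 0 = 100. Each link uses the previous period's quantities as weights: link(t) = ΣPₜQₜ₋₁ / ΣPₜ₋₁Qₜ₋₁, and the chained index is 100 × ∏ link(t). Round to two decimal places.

114.67

Link Period 0→Period 1:
ΣP(Period 1)Q(Period 0) = 214×6 + 4957×1 = 1284 + 4957 = 6241
ΣP(Period 0)Q(Period 0) = 243×6 + 3994×1 = 1458 + 3994 = 5452
link = 6241/5452 = 1.144718
Link Period 1→Period 2:
ΣP(Period 2)Q(Period 1) = 191×6 + 5106×1 = 1146 + 5106 = 6252
ΣP(Period 1)Q(Period 1) = 214×6 + 4957×1 = 1284 + 4957 = 6241
link = 6252/6241 = 1.001763
Chained index = 100 × 1.144718 × 1.001763 = 114.6735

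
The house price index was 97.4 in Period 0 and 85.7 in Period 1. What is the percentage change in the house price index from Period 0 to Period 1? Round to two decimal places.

Change = (85.7 − 97.4) / 97.4 × 100
       = -11.7 / 97.4 × 100 = -12.0123%

-12.01%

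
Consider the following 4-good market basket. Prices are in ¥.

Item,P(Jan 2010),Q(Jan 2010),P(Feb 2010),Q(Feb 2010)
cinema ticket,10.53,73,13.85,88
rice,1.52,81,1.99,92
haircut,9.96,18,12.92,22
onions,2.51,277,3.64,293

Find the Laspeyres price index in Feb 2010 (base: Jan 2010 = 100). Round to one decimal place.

Laspeyres price index uses base-period quantities as weights.
ΣP(Feb 2010)·Q(Jan 2010) = 13.85×73 + 1.99×81 + 12.92×18 + 3.64×277 = 1011.05 + 161.19 + 232.56 + 1008.28 = 2413.08
ΣP(Jan 2010)·Q(Jan 2010) = 10.53×73 + 1.52×81 + 9.96×18 + 2.51×277 = 768.69 + 123.12 + 179.28 + 695.27 = 1766.36
Index = 2413.08 / 1766.36 × 100 = 136.6131

136.6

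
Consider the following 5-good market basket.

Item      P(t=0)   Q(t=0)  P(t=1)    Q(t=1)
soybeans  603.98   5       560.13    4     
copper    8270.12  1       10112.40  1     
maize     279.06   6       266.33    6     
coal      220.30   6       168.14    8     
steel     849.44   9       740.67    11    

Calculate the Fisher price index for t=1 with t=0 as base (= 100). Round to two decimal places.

100.53

Laspeyres component (base-period weights):
ΣP(t=1)Q(t=0) = 560.13×5 + 10112.40×1 + 266.33×6 + 168.14×6 + 740.67×9 = 2800.65 + 10112.4 + 1597.98 + 1008.84 + 6666.03 = 22185.9
ΣP(t=0)Q(t=0) = 603.98×5 + 8270.12×1 + 279.06×6 + 220.30×6 + 849.44×9 = 3019.9 + 8270.12 + 1674.36 + 1321.8 + 7644.96 = 21931.14
L = 22185.9 / 21931.14 × 100 = 101.1616
Paasche component (current-period weights):
ΣP(t=1)Q(t=1) = 560.13×4 + 10112.40×1 + 266.33×6 + 168.14×8 + 740.67×11 = 2240.52 + 10112.4 + 1597.98 + 1345.12 + 8147.37 = 23443.39
ΣP(t=0)Q(t=1) = 603.98×4 + 8270.12×1 + 279.06×6 + 220.30×8 + 849.44×11 = 2415.92 + 8270.12 + 1674.36 + 1762.4 + 9343.84 = 23466.64
P = 23443.39 / 23466.64 × 100 = 99.9009
Fisher = √(L × P) = √(101.1616 × 99.9009) = 100.5293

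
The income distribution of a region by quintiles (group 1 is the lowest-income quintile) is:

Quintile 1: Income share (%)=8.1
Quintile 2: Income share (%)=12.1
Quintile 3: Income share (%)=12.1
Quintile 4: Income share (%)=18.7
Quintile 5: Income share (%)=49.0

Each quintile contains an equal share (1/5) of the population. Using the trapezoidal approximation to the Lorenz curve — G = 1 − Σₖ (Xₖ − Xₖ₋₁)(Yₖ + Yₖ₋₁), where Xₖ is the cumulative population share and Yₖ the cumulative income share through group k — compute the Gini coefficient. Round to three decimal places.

Cumulative income shares Yₖ: 0.0810, 0.2020, 0.3230, 0.5100, 1.0000
Σ (Xₖ−Xₖ₋₁)(Yₖ+Yₖ₋₁) = (1/5)(0.0810+0.0000) + (1/5)(0.2020+0.0810) + (1/5)(0.3230+0.2020) + (1/5)(0.5100+0.3230) + (1/5)(1.0000+0.5100)
  = 0.0162 + 0.0566 + 0.1050 + 0.1666 + 0.3020 = 0.6464
G = 1 − 0.6464 = 0.3536

0.354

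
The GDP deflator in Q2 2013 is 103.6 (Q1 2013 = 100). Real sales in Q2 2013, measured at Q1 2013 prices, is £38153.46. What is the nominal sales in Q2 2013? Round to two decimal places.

39526.98

Nominal = Real × (Index/100) = 38153.46 × (103.6/100)
        = 38153.46 × 1.036 = 39526.9846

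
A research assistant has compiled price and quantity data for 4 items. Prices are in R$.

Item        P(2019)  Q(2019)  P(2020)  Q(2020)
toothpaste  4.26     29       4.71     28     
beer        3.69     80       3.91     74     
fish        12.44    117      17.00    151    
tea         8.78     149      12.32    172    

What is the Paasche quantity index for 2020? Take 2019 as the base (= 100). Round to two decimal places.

119.49

Paasche quantity index uses current-period prices as weights.
ΣP(2020)·Q(2020) = 4.71×28 + 3.91×74 + 17.00×151 + 12.32×172 = 131.88 + 289.34 + 2567 + 2119.04 = 5107.26
ΣP(2020)·Q(2019) = 4.71×29 + 3.91×80 + 17.00×117 + 12.32×149 = 136.59 + 312.8 + 1989 + 1835.68 = 4274.07
Index = 5107.26 / 4274.07 × 100 = 119.4941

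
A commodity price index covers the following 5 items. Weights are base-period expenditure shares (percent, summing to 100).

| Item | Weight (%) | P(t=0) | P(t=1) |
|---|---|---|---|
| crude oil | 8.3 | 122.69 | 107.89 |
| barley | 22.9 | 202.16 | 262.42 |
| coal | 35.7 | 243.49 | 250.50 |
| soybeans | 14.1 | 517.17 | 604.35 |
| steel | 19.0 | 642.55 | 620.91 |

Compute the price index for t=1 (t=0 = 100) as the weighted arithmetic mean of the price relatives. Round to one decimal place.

crude oil: 8.3 × (107.89/122.69) = 8.3 × 0.879371 = 7.2988
barley: 22.9 × (262.42/202.16) = 22.9 × 1.298081 = 29.7260
coal: 35.7 × (250.50/243.49) = 35.7 × 1.028790 = 36.7278
soybeans: 14.1 × (604.35/517.17) = 14.1 × 1.168571 = 16.4769
steel: 19.0 × (620.91/642.55) = 19.0 × 0.966322 = 18.3601
Index = Σ wᵢ·(p₁ᵢ/p₀ᵢ) = 7.2988 + 29.7260 + 36.7278 + 16.4769 + 18.3601 = 108.5896

108.6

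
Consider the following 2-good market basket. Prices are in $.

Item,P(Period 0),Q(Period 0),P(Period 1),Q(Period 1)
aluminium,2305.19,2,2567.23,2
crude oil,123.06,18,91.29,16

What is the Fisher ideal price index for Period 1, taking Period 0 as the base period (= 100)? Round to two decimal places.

Laspeyres component (base-period weights):
ΣP(Period 1)Q(Period 0) = 2567.23×2 + 91.29×18 = 5134.46 + 1643.22 = 6777.68
ΣP(Period 0)Q(Period 0) = 2305.19×2 + 123.06×18 = 4610.38 + 2215.08 = 6825.46
L = 6777.68 / 6825.46 × 100 = 99.3000
Paasche component (current-period weights):
ΣP(Period 1)Q(Period 1) = 2567.23×2 + 91.29×16 = 5134.46 + 1460.64 = 6595.1
ΣP(Period 0)Q(Period 1) = 2305.19×2 + 123.06×16 = 4610.38 + 1968.96 = 6579.34
P = 6595.1 / 6579.34 × 100 = 100.2395
Fisher = √(L × P) = √(99.3000 × 100.2395) = 99.7686

99.77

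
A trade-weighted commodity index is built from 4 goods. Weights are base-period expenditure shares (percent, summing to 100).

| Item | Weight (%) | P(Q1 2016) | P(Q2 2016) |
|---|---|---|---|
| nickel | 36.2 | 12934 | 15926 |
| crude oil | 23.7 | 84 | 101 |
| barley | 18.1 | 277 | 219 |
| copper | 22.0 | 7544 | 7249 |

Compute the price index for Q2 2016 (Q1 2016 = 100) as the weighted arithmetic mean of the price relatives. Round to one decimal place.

nickel: 36.2 × (15926/12934) = 36.2 × 1.231328 = 44.5741
crude oil: 23.7 × (101/84) = 23.7 × 1.202381 = 28.4964
barley: 18.1 × (219/277) = 18.1 × 0.790614 = 14.3101
copper: 22.0 × (7249/7544) = 22.0 × 0.960896 = 21.1397
Index = Σ wᵢ·(p₁ᵢ/p₀ᵢ) = 44.5741 + 28.4964 + 14.3101 + 21.1397 = 108.5203

108.5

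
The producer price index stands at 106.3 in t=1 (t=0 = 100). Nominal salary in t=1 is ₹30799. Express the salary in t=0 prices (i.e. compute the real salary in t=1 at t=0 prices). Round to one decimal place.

28973.7

Real = Nominal ÷ (Index/100) = 30799 ÷ (106.3/100)
     = 30799 ÷ 1.063 = 28973.6595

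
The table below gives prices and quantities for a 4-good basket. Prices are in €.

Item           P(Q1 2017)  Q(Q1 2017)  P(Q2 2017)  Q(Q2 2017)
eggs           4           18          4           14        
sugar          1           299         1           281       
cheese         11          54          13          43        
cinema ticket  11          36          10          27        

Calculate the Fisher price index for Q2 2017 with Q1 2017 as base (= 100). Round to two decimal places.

Laspeyres component (base-period weights):
ΣP(Q2 2017)Q(Q1 2017) = 4×18 + 1×299 + 13×54 + 10×36 = 72 + 299 + 702 + 360 = 1433
ΣP(Q1 2017)Q(Q1 2017) = 4×18 + 1×299 + 11×54 + 11×36 = 72 + 299 + 594 + 396 = 1361
L = 1433 / 1361 × 100 = 105.2902
Paasche component (current-period weights):
ΣP(Q2 2017)Q(Q2 2017) = 4×14 + 1×281 + 13×43 + 10×27 = 56 + 281 + 559 + 270 = 1166
ΣP(Q1 2017)Q(Q2 2017) = 4×14 + 1×281 + 11×43 + 11×27 = 56 + 281 + 473 + 297 = 1107
P = 1166 / 1107 × 100 = 105.3297
Fisher = √(L × P) = √(105.2902 × 105.3297) = 105.3100

105.31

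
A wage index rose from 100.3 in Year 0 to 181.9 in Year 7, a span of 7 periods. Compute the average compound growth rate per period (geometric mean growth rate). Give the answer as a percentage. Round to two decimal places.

8.88%

Growth factor = (181.9/100.3)^(1/7) = (1.813559)^(1/7) = 1.088762
Growth rate = 1.088762 − 1 = 0.088762 = 8.8762%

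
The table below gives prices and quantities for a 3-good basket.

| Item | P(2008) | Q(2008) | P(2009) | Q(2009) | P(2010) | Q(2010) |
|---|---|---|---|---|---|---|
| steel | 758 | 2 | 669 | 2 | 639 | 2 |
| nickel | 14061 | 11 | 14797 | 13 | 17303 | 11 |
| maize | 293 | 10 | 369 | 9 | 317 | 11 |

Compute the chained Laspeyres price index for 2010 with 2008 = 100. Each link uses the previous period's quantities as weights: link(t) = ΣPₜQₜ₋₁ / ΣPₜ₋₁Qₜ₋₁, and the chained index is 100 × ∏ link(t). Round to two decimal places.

Link 2008→2009:
ΣP(2009)Q(2008) = 669×2 + 14797×11 + 369×10 = 1338 + 162767 + 3690 = 167795
ΣP(2008)Q(2008) = 758×2 + 14061×11 + 293×10 = 1516 + 154671 + 2930 = 159117
link = 167795/159117 = 1.054538
Link 2009→2010:
ΣP(2010)Q(2009) = 639×2 + 17303×13 + 317×9 = 1278 + 224939 + 2853 = 229070
ΣP(2009)Q(2009) = 669×2 + 14797×13 + 369×9 = 1338 + 192361 + 3321 = 197020
link = 229070/197020 = 1.162674
Chained index = 100 × 1.054538 × 1.162674 = 122.6084

122.61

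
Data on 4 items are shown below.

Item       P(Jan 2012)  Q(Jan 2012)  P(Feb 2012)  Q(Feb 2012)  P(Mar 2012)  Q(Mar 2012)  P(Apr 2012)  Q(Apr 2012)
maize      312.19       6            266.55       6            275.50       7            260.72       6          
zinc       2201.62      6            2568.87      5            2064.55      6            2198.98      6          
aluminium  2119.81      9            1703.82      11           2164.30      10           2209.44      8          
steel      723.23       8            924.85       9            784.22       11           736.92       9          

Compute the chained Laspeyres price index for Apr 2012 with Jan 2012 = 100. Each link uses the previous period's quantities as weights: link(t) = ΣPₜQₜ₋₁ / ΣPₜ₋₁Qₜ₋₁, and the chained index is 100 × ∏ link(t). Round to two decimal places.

Link Jan 2012→Feb 2012:
ΣP(Feb 2012)Q(Jan 2012) = 266.55×6 + 2568.87×6 + 1703.82×9 + 924.85×8 = 1599.3 + 15413.22 + 15334.38 + 7398.8 = 39745.7
ΣP(Jan 2012)Q(Jan 2012) = 312.19×6 + 2201.62×6 + 2119.81×9 + 723.23×8 = 1873.14 + 13209.72 + 19078.29 + 5785.84 = 39946.99
link = 39745.7/39946.99 = 0.994961
Link Feb 2012→Mar 2012:
ΣP(Mar 2012)Q(Feb 2012) = 275.50×6 + 2064.55×5 + 2164.30×11 + 784.22×9 = 1653 + 10322.75 + 23807.3 + 7057.98 = 42841.03
ΣP(Feb 2012)Q(Feb 2012) = 266.55×6 + 2568.87×5 + 1703.82×11 + 924.85×9 = 1599.3 + 12844.35 + 18742.02 + 8323.65 = 41509.32
link = 42841.03/41509.32 = 1.032082
Link Mar 2012→Apr 2012:
ΣP(Apr 2012)Q(Mar 2012) = 260.72×7 + 2198.98×6 + 2209.44×10 + 736.92×11 = 1825.04 + 13193.88 + 22094.4 + 8106.12 = 45219.44
ΣP(Mar 2012)Q(Mar 2012) = 275.50×7 + 2064.55×6 + 2164.30×10 + 784.22×11 = 1928.5 + 12387.3 + 21643 + 8626.42 = 44585.22
link = 45219.44/44585.22 = 1.014225
Chained index = 100 × 0.994961 × 1.032082 × 1.014225 = 104.1489

104.15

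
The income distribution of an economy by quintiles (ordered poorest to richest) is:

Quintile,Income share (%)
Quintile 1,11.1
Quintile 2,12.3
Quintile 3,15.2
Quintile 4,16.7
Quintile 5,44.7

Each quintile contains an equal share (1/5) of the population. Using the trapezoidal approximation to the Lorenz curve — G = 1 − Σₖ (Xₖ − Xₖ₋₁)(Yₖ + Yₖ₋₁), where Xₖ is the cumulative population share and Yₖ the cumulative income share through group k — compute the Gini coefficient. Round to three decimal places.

Cumulative income shares Yₖ: 0.1110, 0.2340, 0.3860, 0.5530, 1.0000
Σ (Xₖ−Xₖ₋₁)(Yₖ+Yₖ₋₁) = (1/5)(0.1110+0.0000) + (1/5)(0.2340+0.1110) + (1/5)(0.3860+0.2340) + (1/5)(0.5530+0.3860) + (1/5)(1.0000+0.5530)
  = 0.0222 + 0.0690 + 0.1240 + 0.1878 + 0.3106 = 0.7136
G = 1 − 0.7136 = 0.2864

0.286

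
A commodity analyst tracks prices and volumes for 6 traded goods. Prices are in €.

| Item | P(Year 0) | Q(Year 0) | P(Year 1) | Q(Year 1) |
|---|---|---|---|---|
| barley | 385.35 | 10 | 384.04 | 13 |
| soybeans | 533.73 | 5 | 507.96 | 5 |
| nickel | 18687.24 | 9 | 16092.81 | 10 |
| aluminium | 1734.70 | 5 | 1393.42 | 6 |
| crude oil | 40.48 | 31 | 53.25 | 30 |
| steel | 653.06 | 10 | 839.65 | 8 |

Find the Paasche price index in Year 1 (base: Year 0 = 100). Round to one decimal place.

87.6

Paasche price index uses current-period quantities as weights.
ΣP(Year 1)·Q(Year 1) = 384.04×13 + 507.96×5 + 16092.81×10 + 1393.42×6 + 53.25×30 + 839.65×8 = 4992.52 + 2539.8 + 160928.1 + 8360.52 + 1597.5 + 6717.2 = 185135.64
ΣP(Year 0)·Q(Year 1) = 385.35×13 + 533.73×5 + 18687.24×10 + 1734.70×6 + 40.48×30 + 653.06×8 = 5009.55 + 2668.65 + 186872.4 + 10408.2 + 1214.4 + 5224.48 = 211397.68
Index = 185135.64 / 211397.68 × 100 = 87.5769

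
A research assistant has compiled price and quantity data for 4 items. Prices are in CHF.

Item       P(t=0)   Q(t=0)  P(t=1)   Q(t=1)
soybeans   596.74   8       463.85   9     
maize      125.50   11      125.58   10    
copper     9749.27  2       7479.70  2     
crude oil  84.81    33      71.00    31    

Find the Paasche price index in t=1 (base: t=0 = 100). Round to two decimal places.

78.57

Paasche price index uses current-period quantities as weights.
ΣP(t=1)·Q(t=1) = 463.85×9 + 125.58×10 + 7479.70×2 + 71.00×31 = 4174.65 + 1255.8 + 14959.4 + 2201 = 22590.85
ΣP(t=0)·Q(t=1) = 596.74×9 + 125.50×10 + 9749.27×2 + 84.81×31 = 5370.66 + 1255 + 19498.54 + 2629.11 = 28753.31
Index = 22590.85 / 28753.31 × 100 = 78.5678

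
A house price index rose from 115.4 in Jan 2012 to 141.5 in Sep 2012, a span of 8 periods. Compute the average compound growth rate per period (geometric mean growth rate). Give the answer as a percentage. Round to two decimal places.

Growth factor = (141.5/115.4)^(1/8) = (1.226170)^(1/8) = 1.025814
Growth rate = 1.025814 − 1 = 0.025814 = 2.5814%

2.58%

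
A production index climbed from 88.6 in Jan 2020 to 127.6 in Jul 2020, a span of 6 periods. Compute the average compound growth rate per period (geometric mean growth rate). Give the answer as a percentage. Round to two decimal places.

6.27%

Growth factor = (127.6/88.6)^(1/6) = (1.440181)^(1/6) = 1.062681
Growth rate = 1.062681 − 1 = 0.062681 = 6.2681%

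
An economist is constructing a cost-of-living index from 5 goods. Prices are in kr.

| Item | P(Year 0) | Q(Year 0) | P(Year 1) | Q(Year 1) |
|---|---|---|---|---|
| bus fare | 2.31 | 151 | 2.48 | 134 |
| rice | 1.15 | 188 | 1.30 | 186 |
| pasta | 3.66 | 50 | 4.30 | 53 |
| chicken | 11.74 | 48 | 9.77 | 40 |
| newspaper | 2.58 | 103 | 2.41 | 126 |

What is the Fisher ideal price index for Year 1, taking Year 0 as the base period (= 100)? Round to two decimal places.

Laspeyres component (base-period weights):
ΣP(Year 1)Q(Year 0) = 2.48×151 + 1.30×188 + 4.30×50 + 9.77×48 + 2.41×103 = 374.48 + 244.4 + 215 + 468.96 + 248.23 = 1551.07
ΣP(Year 0)Q(Year 0) = 2.31×151 + 1.15×188 + 3.66×50 + 11.74×48 + 2.58×103 = 348.81 + 216.2 + 183 + 563.52 + 265.74 = 1577.27
L = 1551.07 / 1577.27 × 100 = 98.3389
Paasche component (current-period weights):
ΣP(Year 1)Q(Year 1) = 2.48×134 + 1.30×186 + 4.30×53 + 9.77×40 + 2.41×126 = 332.32 + 241.8 + 227.9 + 390.8 + 303.66 = 1496.48
ΣP(Year 0)Q(Year 1) = 2.31×134 + 1.15×186 + 3.66×53 + 11.74×40 + 2.58×126 = 309.54 + 213.9 + 193.98 + 469.6 + 325.08 = 1512.1
P = 1496.48 / 1512.1 × 100 = 98.9670
Fisher = √(L × P) = √(98.3389 × 98.9670) = 98.6525

98.65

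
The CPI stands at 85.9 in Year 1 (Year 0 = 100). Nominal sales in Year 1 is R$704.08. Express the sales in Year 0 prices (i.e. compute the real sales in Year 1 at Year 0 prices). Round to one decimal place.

819.7

Real = Nominal ÷ (Index/100) = 704.08 ÷ (85.9/100)
     = 704.08 ÷ 0.859 = 819.6508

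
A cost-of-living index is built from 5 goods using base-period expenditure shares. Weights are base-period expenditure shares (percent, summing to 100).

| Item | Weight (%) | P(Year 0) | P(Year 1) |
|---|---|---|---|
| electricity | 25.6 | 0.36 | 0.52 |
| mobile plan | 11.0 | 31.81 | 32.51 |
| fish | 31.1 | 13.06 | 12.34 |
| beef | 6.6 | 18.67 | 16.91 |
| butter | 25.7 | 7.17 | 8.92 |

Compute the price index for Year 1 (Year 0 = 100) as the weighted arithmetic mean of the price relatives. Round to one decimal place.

115.6

electricity: 25.6 × (0.52/0.36) = 25.6 × 1.444444 = 36.9778
mobile plan: 11.0 × (32.51/31.81) = 11.0 × 1.022006 = 11.2421
fish: 31.1 × (12.34/13.06) = 31.1 × 0.944870 = 29.3855
beef: 6.6 × (16.91/18.67) = 6.6 × 0.905731 = 5.9778
butter: 25.7 × (8.92/7.17) = 25.7 × 1.244073 = 31.9727
Index = Σ wᵢ·(p₁ᵢ/p₀ᵢ) = 36.9778 + 11.2421 + 29.3855 + 5.9778 + 31.9727 = 115.5558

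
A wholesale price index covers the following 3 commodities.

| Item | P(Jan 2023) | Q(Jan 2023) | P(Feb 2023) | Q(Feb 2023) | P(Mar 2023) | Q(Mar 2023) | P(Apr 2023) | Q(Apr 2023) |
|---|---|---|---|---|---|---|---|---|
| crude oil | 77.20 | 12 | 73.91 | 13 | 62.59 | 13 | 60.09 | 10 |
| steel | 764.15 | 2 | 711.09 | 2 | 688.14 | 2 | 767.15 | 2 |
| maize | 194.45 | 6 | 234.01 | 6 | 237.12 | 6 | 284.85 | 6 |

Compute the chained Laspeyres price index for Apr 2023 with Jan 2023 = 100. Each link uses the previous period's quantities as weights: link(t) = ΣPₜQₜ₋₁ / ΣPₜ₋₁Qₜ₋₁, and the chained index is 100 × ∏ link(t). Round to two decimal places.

Link Jan 2023→Feb 2023:
ΣP(Feb 2023)Q(Jan 2023) = 73.91×12 + 711.09×2 + 234.01×6 = 886.92 + 1422.18 + 1404.06 = 3713.16
ΣP(Jan 2023)Q(Jan 2023) = 77.20×12 + 764.15×2 + 194.45×6 = 926.4 + 1528.3 + 1166.7 = 3621.4
link = 3713.16/3621.4 = 1.025338
Link Feb 2023→Mar 2023:
ΣP(Mar 2023)Q(Feb 2023) = 62.59×13 + 688.14×2 + 237.12×6 = 813.67 + 1376.28 + 1422.72 = 3612.67
ΣP(Feb 2023)Q(Feb 2023) = 73.91×13 + 711.09×2 + 234.01×6 = 960.83 + 1422.18 + 1404.06 = 3787.07
link = 3612.67/3787.07 = 0.953949
Link Mar 2023→Apr 2023:
ΣP(Apr 2023)Q(Mar 2023) = 60.09×13 + 767.15×2 + 284.85×6 = 781.17 + 1534.3 + 1709.1 = 4024.57
ΣP(Mar 2023)Q(Mar 2023) = 62.59×13 + 688.14×2 + 237.12×6 = 813.67 + 1376.28 + 1422.72 = 3612.67
link = 4024.57/3612.67 = 1.114015
Chained index = 100 × 1.025338 × 0.953949 × 1.114015 = 108.9641

108.96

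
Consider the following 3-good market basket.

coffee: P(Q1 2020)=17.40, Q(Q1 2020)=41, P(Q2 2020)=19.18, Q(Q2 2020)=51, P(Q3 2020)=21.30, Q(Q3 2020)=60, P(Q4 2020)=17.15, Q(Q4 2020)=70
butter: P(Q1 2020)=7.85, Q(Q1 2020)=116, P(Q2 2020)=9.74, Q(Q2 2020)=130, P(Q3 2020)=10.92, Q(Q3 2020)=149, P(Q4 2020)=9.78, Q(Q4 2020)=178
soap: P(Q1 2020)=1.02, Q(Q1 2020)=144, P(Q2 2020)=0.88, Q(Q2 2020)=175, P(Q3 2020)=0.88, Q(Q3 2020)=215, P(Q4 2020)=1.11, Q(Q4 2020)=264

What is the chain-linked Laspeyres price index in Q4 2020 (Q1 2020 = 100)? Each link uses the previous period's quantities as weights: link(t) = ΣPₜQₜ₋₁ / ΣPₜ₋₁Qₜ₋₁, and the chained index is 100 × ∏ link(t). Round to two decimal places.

Link Q1 2020→Q2 2020:
ΣP(Q2 2020)Q(Q1 2020) = 19.18×41 + 9.74×116 + 0.88×144 = 786.38 + 1129.84 + 126.72 = 2042.94
ΣP(Q1 2020)Q(Q1 2020) = 17.40×41 + 7.85×116 + 1.02×144 = 713.4 + 910.6 + 146.88 = 1770.88
link = 2042.94/1770.88 = 1.153630
Link Q2 2020→Q3 2020:
ΣP(Q3 2020)Q(Q2 2020) = 21.30×51 + 10.92×130 + 0.88×175 = 1086.3 + 1419.6 + 154 = 2659.9
ΣP(Q2 2020)Q(Q2 2020) = 19.18×51 + 9.74×130 + 0.88×175 = 978.18 + 1266.2 + 154 = 2398.38
link = 2659.9/2398.38 = 1.109040
Link Q3 2020→Q4 2020:
ΣP(Q4 2020)Q(Q3 2020) = 17.15×60 + 9.78×149 + 1.11×215 = 1029 + 1457.22 + 238.65 = 2724.87
ΣP(Q3 2020)Q(Q3 2020) = 21.30×60 + 10.92×149 + 0.88×215 = 1278 + 1627.08 + 189.2 = 3094.28
link = 2724.87/3094.28 = 0.880615
Chained index = 100 × 1.153630 × 1.109040 × 0.880615 = 112.6678

112.67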